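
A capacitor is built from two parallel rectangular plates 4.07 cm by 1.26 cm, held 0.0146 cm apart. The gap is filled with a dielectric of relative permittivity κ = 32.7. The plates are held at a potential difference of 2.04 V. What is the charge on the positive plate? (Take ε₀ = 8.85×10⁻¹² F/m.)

A = 4.07 × 1.26 cm² = 5.13×10⁻⁴ m².
C = κε₀A/d = 32.7 × 8.85×10⁻¹² × 5.13×10⁻⁴ / 1.46×10⁻⁴ = 1.02×10⁻⁹ F.
Q = CV = 1.02×10⁻⁹ × 2.04 = 2.07×10⁻⁹ C.

Q ≈ 2.07 nC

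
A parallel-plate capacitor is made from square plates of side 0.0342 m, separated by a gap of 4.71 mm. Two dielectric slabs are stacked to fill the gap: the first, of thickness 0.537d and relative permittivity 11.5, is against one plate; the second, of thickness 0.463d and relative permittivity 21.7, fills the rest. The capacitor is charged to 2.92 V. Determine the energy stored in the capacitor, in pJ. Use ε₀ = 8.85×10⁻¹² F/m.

138 pJ

A = (0.0342 m)² = 1.17×10⁻³ m².
Stacked slabs ⇒ two capacitors in series, each with the full plate area.
C₁ = κ₁ε₀A/d₁ = 11.5 × 8.85×10⁻¹² × 1.17×10⁻³ / 2.53×10⁻³ = 4.71×10⁻¹¹ F.
C₂ = κ₂ε₀A/d₂ = 21.7 × 8.85×10⁻¹² × 1.17×10⁻³ / 2.18×10⁻³ = 1.03×10⁻¹⁰ F.
C = (1/C₁ + 1/C₂)⁻¹ = 3.23×10⁻¹¹ F.
U = ½CV² = ½ × 3.23×10⁻¹¹ × (2.92)² = 1.38×10⁻¹⁰ J.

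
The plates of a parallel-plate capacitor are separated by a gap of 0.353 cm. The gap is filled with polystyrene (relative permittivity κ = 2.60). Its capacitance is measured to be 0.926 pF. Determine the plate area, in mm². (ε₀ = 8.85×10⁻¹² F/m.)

142 mm²

A = Cd/(κε₀) = 9.26×10⁻¹³ × 3.53×10⁻³ / (2.60 × 8.85×10⁻¹²) = 1.42×10⁻⁴ m².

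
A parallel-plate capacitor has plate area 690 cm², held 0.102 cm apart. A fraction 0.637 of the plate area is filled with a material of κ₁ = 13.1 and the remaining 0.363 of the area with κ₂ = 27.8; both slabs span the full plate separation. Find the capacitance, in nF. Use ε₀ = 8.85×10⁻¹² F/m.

A = 690 cm² = 6.90×10⁻² m².
Side-by-side slabs ⇒ two capacitors in parallel, each spanning the full gap.
C₁ = κ₁ε₀A₁/d = 13.1 × 8.85×10⁻¹² × 4.40×10⁻² / 1.02×10⁻³ = 5.00×10⁻⁹ F.
C₂ = κ₂ε₀A₂/d = 27.8 × 8.85×10⁻¹² × 2.50×10⁻² / 1.02×10⁻³ = 6.04×10⁻⁹ F.
C = C₁ + C₂ = 1.10×10⁻⁸ F.

C ≈ 11.0 nF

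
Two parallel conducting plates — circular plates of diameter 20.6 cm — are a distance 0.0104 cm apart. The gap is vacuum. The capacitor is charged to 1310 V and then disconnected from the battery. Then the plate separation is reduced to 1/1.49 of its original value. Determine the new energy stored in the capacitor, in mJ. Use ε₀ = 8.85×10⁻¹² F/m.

A = π(20.6/2 cm)² = 3.33×10⁻² m².
Initially C₁ = ε₀A/d = 8.85×10⁻¹² × 3.33×10⁻² / 1.04×10⁻⁴ = 2.84×10⁻⁹ F.
U₁ = 2.43×10⁻³ J.
Isolated ⇒ Q is held fixed. C₂ = 1.49 C₁ and U = Q²/(2C), so U₂/U₁ = C₁/C₂ = 0.671.
U₂ = 0.671 × 2.43×10⁻³ = 1.63×10⁻³ J.

1.63 mJ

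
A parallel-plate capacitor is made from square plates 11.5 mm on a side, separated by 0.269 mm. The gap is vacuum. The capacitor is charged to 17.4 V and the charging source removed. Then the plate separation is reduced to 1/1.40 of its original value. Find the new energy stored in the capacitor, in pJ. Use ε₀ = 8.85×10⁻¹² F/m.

A = (11.5 mm)² = 1.32×10⁻⁴ m².
Initially C₁ = ε₀A/d = 8.85×10⁻¹² × 1.32×10⁻⁴ / 2.69×10⁻⁴ = 4.35×10⁻¹² F.
U₁ = 6.59×10⁻¹⁰ J.
Isolated ⇒ Q is held fixed. C₂ = 1.40 C₁ and U = Q²/(2C), so U₂/U₁ = C₁/C₂ = 0.714.
U₂ = 0.714 × 6.59×10⁻¹⁰ = 4.70×10⁻¹⁰ J.

470 pJ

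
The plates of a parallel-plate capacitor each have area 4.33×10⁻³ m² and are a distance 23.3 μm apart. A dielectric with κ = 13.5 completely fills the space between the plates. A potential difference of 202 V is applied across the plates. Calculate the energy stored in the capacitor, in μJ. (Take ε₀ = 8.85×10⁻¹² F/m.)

U ≈ 453 μJ

C = κε₀A/d = 13.5 × 8.85×10⁻¹² × 4.33×10⁻³ / 2.33×10⁻⁵ = 2.22×10⁻⁸ F.
U = ½CV² = ½ × 2.22×10⁻⁸ × (202)² = 4.53×10⁻⁴ J.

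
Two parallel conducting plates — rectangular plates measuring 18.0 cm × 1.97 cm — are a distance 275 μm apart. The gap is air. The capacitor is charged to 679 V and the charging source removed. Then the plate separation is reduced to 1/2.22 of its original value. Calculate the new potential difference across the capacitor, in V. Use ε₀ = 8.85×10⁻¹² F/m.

A = 18.0 × 1.97 cm² = 3.55×10⁻³ m².
Initially C₁ = ε₀A/d = 8.85×10⁻¹² × 3.55×10⁻³ / 2.75×10⁻⁴ = 1.14×10⁻¹⁰ F.
V₁ = 6.79×10² V.
Isolated ⇒ Q is held fixed. C₂ = 2.22 C₁ and V = Q/C, so V₂/V₁ = C₁/C₂ = 0.450.
V₂ = 0.450 × 6.79×10² = 3.06×10² V.

V ≈ 306 V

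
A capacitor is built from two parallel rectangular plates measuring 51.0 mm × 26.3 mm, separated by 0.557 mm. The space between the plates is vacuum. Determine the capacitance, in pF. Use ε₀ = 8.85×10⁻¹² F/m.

A = 51.0 × 26.3 mm² = 1.34×10⁻³ m².
C = ε₀A/d = 8.85×10⁻¹² × 1.34×10⁻³ / 5.57×10⁻⁴ = 2.13×10⁻¹¹ F.

C ≈ 21.3 pF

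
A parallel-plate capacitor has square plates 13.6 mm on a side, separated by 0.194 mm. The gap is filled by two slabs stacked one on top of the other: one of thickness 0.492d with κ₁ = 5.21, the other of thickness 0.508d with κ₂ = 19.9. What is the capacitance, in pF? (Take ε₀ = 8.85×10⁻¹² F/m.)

A = (13.6 mm)² = 1.85×10⁻⁴ m².
Stacked slabs ⇒ two capacitors in series, each with the full plate area.
C₁ = κ₁ε₀A/d₁ = 5.21 × 8.85×10⁻¹² × 1.85×10⁻⁴ / 9.54×10⁻⁵ = 8.93×10⁻¹¹ F.
C₂ = κ₂ε₀A/d₂ = 19.9 × 8.85×10⁻¹² × 1.85×10⁻⁴ / 9.86×10⁻⁵ = 3.31×10⁻¹⁰ F.
C = (1/C₁ + 1/C₂)⁻¹ = 7.03×10⁻¹¹ F.

70.3 pF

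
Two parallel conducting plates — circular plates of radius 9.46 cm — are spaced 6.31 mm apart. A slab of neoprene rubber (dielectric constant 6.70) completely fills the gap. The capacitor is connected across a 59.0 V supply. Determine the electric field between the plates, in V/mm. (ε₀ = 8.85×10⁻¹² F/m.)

E = V/d = 59.0 / 6.31×10⁻³ = 9.35×10³ V/m.

E ≈ 9.35 V/mm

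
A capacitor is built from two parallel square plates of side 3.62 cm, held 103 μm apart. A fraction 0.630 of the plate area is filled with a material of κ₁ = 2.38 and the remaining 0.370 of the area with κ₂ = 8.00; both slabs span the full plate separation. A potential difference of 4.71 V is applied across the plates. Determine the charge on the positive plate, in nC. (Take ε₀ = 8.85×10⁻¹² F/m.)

2.36 nC

A = (3.62 cm)² = 1.31×10⁻³ m².
Side-by-side slabs ⇒ two capacitors in parallel, each spanning the full gap.
C₁ = κ₁ε₀A₁/d = 2.38 × 8.85×10⁻¹² × 8.26×10⁻⁴ / 1.03×10⁻⁴ = 1.69×10⁻¹⁰ F.
C₂ = κ₂ε₀A₂/d = 8.00 × 8.85×10⁻¹² × 4.85×10⁻⁴ / 1.03×10⁻⁴ = 3.33×10⁻¹⁰ F.
C = C₁ + C₂ = 5.02×10⁻¹⁰ F.
Q = CV = 5.02×10⁻¹⁰ × 4.71 = 2.36×10⁻⁹ C.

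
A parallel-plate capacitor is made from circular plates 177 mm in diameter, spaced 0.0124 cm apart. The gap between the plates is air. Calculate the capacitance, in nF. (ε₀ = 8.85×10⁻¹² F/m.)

1.76 nF

A = π(177/2 mm)² = 2.46×10⁻² m².
C = ε₀A/d = 8.85×10⁻¹² × 2.46×10⁻² / 1.24×10⁻⁴ = 1.76×10⁻⁹ F.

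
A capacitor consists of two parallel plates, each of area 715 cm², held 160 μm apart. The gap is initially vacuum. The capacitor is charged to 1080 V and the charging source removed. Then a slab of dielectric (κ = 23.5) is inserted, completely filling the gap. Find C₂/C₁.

C₂/C₁ ≈ 23.5

C = κε₀A/d scales with κ, so C₂/C₁ = κ = 23.5.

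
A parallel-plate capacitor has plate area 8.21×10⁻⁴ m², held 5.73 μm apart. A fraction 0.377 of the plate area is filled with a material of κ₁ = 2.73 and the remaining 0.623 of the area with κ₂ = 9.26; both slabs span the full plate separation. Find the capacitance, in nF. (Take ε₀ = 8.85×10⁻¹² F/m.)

C ≈ 8.62 nF

Side-by-side slabs ⇒ two capacitors in parallel, each spanning the full gap.
C₁ = κ₁ε₀A₁/d = 2.73 × 8.85×10⁻¹² × 3.10×10⁻⁴ / 5.73×10⁻⁶ = 1.31×10⁻⁹ F.
C₂ = κ₂ε₀A₂/d = 9.26 × 8.85×10⁻¹² × 5.11×10⁻⁴ / 5.73×10⁻⁶ = 7.32×10⁻⁹ F.
C = C₁ + C₂ = 8.62×10⁻⁹ F.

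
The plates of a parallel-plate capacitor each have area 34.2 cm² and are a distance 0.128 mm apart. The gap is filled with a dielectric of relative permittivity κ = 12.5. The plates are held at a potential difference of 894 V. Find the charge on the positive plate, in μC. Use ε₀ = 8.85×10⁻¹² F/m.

A = 34.2 cm² = 3.42×10⁻³ m².
C = κε₀A/d = 12.5 × 8.85×10⁻¹² × 3.42×10⁻³ / 1.28×10⁻⁴ = 2.96×10⁻⁹ F.
Q = CV = 2.96×10⁻⁹ × 894 = 2.64×10⁻⁶ C.

2.64 μC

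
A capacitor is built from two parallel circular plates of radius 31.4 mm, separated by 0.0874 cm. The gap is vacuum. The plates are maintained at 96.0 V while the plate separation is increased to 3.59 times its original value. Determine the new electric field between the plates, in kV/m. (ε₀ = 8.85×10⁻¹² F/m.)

E ≈ 30.6 kV/m

A = π(31.4 mm)² = 3.10×10⁻³ m².
Initially C₁ = ε₀A/d = 8.85×10⁻¹² × 3.10×10⁻³ / 8.74×10⁻⁴ = 3.14×10⁻¹¹ F.
E₁ = 1.10×10⁵ V/m.
Battery connected ⇒ V is held fixed. E = V/d, so E₂/E₁ = d₁/d₂ = 0.279.
E₂ = 0.279 × 1.10×10⁵ = 3.06×10⁴ V/m.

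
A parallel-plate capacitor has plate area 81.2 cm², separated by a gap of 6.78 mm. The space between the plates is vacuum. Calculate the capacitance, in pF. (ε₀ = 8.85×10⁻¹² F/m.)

A = 81.2 cm² = 8.12×10⁻³ m².
C = ε₀A/d = 8.85×10⁻¹² × 8.12×10⁻³ / 6.78×10⁻³ = 1.06×10⁻¹¹ F.

C ≈ 10.6 pF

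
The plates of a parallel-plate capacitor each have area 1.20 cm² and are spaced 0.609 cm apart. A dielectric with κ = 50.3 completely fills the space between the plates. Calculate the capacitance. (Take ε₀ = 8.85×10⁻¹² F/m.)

8.77 pF

A = 1.20 cm² = 1.20×10⁻⁴ m².
C = κε₀A/d = 50.3 × 8.85×10⁻¹² × 1.20×10⁻⁴ / 6.09×10⁻³ = 8.77×10⁻¹² F.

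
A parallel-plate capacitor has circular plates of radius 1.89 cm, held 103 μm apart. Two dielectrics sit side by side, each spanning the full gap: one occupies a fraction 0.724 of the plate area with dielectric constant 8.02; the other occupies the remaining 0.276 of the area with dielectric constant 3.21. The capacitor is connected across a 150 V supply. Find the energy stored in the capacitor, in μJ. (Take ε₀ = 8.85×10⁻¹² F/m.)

A = π(1.89 cm)² = 1.12×10⁻³ m².
Side-by-side slabs ⇒ two capacitors in parallel, each spanning the full gap.
C₁ = κ₁ε₀A₁/d = 8.02 × 8.85×10⁻¹² × 8.12×10⁻⁴ / 1.03×10⁻⁴ = 5.60×10⁻¹⁰ F.
C₂ = κ₂ε₀A₂/d = 3.21 × 8.85×10⁻¹² × 3.10×10⁻⁴ / 1.03×10⁻⁴ = 8.54×10⁻¹¹ F.
C = C₁ + C₂ = 6.45×10⁻¹⁰ F.
U = ½CV² = ½ × 6.45×10⁻¹⁰ × (150)² = 7.26×10⁻⁶ J.

U ≈ 7.26 μJ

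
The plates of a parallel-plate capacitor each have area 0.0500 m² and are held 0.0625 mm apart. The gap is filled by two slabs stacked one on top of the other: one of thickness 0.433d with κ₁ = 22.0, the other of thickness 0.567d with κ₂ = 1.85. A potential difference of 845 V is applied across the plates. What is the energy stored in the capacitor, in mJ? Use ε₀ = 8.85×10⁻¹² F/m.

Stacked slabs ⇒ two capacitors in series, each with the full plate area.
C₁ = κ₁ε₀A/d₁ = 22.0 × 8.85×10⁻¹² × 5.00×10⁻² / 2.71×10⁻⁵ = 3.60×10⁻⁷ F.
C₂ = κ₂ε₀A/d₂ = 1.85 × 8.85×10⁻¹² × 5.00×10⁻² / 3.54×10⁻⁵ = 2.31×10⁻⁸ F.
C = (1/C₁ + 1/C₂)⁻¹ = 2.17×10⁻⁸ F.
U = ½CV² = ½ × 2.17×10⁻⁸ × (845)² = 7.75×10⁻³ J.

7.75 mJ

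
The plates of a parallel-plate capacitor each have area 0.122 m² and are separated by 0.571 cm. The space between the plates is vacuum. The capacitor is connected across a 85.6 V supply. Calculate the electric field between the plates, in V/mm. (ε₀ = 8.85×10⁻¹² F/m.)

E = V/d = 85.6 / 5.71×10⁻³ = 1.50×10⁴ V/m.

E ≈ 15.0 V/mm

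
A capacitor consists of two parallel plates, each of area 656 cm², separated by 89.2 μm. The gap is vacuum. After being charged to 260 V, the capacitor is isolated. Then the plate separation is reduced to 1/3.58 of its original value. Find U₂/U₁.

Isolated ⇒ Q is held fixed.
C₂ = 3.58 C₁ and U = Q²/(2C), so U₂/U₁ = C₁/C₂ = 0.279.

U₂/U₁ ≈ 0.279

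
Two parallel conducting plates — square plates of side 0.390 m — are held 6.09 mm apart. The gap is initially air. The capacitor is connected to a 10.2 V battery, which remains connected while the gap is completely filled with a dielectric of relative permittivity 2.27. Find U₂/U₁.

Battery connected ⇒ V is held fixed.
C₂ = 2.27 C₁ and U = ½CV², so U₂/U₁ = C₂/C₁ = 2.27.

2.27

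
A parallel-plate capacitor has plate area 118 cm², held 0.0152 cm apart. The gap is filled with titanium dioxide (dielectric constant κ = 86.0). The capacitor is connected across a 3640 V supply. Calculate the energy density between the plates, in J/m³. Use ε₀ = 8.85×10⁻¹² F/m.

E = V/d = 3640 / 1.52×10⁻⁴ = 2.39×10⁷ V/m.
u = ½κε₀E² = ½ × 86.0 × 8.85×10⁻¹² × (2.39×10⁷)² = 2.18×10⁵ J/m³.

2.18×10⁵ J/m³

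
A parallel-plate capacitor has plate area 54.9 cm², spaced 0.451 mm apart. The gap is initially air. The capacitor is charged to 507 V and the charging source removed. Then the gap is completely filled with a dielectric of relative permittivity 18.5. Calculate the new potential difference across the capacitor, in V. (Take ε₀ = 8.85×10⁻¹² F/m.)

V ≈ 27.4 V

A = 54.9 cm² = 5.49×10⁻³ m².
Initially C₁ = ε₀A/d = 8.85×10⁻¹² × 5.49×10⁻³ / 4.51×10⁻⁴ = 1.08×10⁻¹⁰ F.
V₁ = 5.07×10² V.
Isolated ⇒ Q is held fixed. C₂ = 18.5 C₁ and V = Q/C, so V₂/V₁ = C₁/C₂ = 0.0541.
V₂ = 0.0541 × 5.07×10² = 27.4 V.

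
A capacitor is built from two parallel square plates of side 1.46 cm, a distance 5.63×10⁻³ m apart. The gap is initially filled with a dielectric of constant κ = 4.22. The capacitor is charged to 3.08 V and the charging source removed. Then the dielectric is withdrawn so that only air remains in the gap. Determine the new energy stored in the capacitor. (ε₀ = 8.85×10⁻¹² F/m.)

U ≈ 28.3 pJ

A = (1.46 cm)² = 2.13×10⁻⁴ m².
Initially C₁ = κε₀A/d = 4.22 × 8.85×10⁻¹² × 2.13×10⁻⁴ / 5.63×10⁻³ = 1.41×10⁻¹² F.
U₁ = 6.71×10⁻¹² J.
Isolated ⇒ Q is held fixed. C₂ = 0.237 C₁ and U = Q²/(2C), so U₂/U₁ = C₁/C₂ = 4.22.
U₂ = 4.22 × 6.71×10⁻¹² = 2.83×10⁻¹¹ J.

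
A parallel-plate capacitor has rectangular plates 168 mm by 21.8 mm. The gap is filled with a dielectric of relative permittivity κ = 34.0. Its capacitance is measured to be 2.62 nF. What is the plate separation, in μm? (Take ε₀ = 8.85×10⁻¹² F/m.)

421 μm

A = 168 × 21.8 mm² = 3.66×10⁻³ m².
d = κε₀A/C = 34.0 × 8.85×10⁻¹² × 3.66×10⁻³ / 2.62×10⁻⁹ = 4.21×10⁻⁴ m.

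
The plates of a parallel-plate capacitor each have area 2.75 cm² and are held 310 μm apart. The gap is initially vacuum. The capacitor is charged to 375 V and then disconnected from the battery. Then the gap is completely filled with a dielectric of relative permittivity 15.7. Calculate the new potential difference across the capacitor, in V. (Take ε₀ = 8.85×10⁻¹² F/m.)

23.9 V

A = 2.75 cm² = 2.75×10⁻⁴ m².
Initially C₁ = ε₀A/d = 8.85×10⁻¹² × 2.75×10⁻⁴ / 3.10×10⁻⁴ = 7.85×10⁻¹² F.
V₁ = 3.75×10² V.
Isolated ⇒ Q is held fixed. C₂ = 15.7 C₁ and V = Q/C, so V₂/V₁ = C₁/C₂ = 0.0637.
V₂ = 0.0637 × 3.75×10² = 23.9 V.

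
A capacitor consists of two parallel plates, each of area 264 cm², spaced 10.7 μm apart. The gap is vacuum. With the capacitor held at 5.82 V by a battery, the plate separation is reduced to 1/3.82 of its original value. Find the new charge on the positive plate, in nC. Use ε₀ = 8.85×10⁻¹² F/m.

Q ≈ 485 nC

A = 264 cm² = 2.64×10⁻² m².
Initially C₁ = ε₀A/d = 8.85×10⁻¹² × 2.64×10⁻² / 1.07×10⁻⁵ = 2.18×10⁻⁸ F.
Q₁ = 1.27×10⁻⁷ C.
Battery connected ⇒ V is held fixed. C₂ = 3.82 C₁ and Q = CV, so Q₂/Q₁ = C₂/C₁ = 3.82.
Q₂ = 3.82 × 1.27×10⁻⁷ = 4.85×10⁻⁷ C.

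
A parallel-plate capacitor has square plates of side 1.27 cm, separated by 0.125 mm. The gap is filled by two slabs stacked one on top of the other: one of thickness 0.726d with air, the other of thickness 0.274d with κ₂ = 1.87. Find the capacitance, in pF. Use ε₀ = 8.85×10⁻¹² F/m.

A = (1.27 cm)² = 1.61×10⁻⁴ m².
Stacked slabs ⇒ two capacitors in series, each with the full plate area.
C₁ = κ₁ε₀A/d₁ = 1.00 × 8.85×10⁻¹² × 1.61×10⁻⁴ / 9.07×10⁻⁵ = 1.57×10⁻¹¹ F.
C₂ = κ₂ε₀A/d₂ = 1.87 × 8.85×10⁻¹² × 1.61×10⁻⁴ / 3.43×10⁻⁵ = 7.79×10⁻¹¹ F.
C = (1/C₁ + 1/C₂)⁻¹ = 1.31×10⁻¹¹ F.

C ≈ 13.1 pF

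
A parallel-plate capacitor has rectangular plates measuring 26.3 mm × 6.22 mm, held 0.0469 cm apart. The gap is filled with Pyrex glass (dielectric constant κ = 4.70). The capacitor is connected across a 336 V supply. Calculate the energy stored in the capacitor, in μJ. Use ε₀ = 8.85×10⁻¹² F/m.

A = 26.3 × 6.22 mm² = 1.64×10⁻⁴ m².
C = κε₀A/d = 4.70 × 8.85×10⁻¹² × 1.64×10⁻⁴ / 4.69×10⁻⁴ = 1.45×10⁻¹¹ F.
U = ½CV² = ½ × 1.45×10⁻¹¹ × (336)² = 8.19×10⁻⁷ J.

U ≈ 0.819 μJ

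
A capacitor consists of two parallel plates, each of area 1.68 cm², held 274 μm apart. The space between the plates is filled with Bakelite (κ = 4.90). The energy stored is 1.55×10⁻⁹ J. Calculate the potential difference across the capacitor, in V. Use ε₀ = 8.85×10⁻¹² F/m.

10.8 V

A = 1.68 cm² = 1.68×10⁻⁴ m².
C = κε₀A/d = 4.90 × 8.85×10⁻¹² × 1.68×10⁻⁴ / 2.74×10⁻⁴ = 2.66×10⁻¹¹ F.
V = √(2U/C) = √(2 × 1.55×10⁻⁹ / 2.66×10⁻¹¹) = 10.8 V.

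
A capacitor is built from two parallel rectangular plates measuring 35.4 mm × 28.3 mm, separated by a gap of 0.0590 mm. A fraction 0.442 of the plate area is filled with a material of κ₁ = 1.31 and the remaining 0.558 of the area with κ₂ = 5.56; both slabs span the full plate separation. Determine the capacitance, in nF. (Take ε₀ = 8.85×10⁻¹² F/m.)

0.553 nF

A = 35.4 × 28.3 mm² = 1.00×10⁻³ m².
Side-by-side slabs ⇒ two capacitors in parallel, each spanning the full gap.
C₁ = κ₁ε₀A₁/d = 1.31 × 8.85×10⁻¹² × 4.43×10⁻⁴ / 5.90×10⁻⁵ = 8.70×10⁻¹¹ F.
C₂ = κ₂ε₀A₂/d = 5.56 × 8.85×10⁻¹² × 5.59×10⁻⁴ / 5.90×10⁻⁵ = 4.66×10⁻¹⁰ F.
C = C₁ + C₂ = 5.53×10⁻¹⁰ F.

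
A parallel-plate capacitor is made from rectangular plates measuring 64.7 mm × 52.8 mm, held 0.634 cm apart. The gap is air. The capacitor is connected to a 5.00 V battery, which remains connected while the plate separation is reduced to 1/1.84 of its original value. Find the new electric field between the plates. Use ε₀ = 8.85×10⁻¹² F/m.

E ≈ 1.45 kV/m

A = 64.7 × 52.8 mm² = 3.42×10⁻³ m².
Initially C₁ = ε₀A/d = 8.85×10⁻¹² × 3.42×10⁻³ / 6.34×10⁻³ = 4.77×10⁻¹² F.
E₁ = 7.89×10² V/m.
Battery connected ⇒ V is held fixed. E = V/d, so E₂/E₁ = d₁/d₂ = 1.84.
E₂ = 1.84 × 7.89×10² = 1.45×10³ V/m.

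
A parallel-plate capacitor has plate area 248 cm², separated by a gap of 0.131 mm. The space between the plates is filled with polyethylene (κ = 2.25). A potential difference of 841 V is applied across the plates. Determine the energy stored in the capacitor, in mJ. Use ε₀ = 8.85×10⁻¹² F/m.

U ≈ 1.33 mJ

A = 248 cm² = 2.48×10⁻² m².
C = κε₀A/d = 2.25 × 8.85×10⁻¹² × 2.48×10⁻² / 1.31×10⁻⁴ = 3.77×10⁻⁹ F.
U = ½CV² = ½ × 3.77×10⁻⁹ × (841)² = 1.33×10⁻³ J.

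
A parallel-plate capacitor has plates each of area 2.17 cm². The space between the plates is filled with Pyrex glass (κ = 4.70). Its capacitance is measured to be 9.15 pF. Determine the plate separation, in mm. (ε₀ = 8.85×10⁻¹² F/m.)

d ≈ 0.986 mm

A = 2.17 cm² = 2.17×10⁻⁴ m².
d = κε₀A/C = 4.70 × 8.85×10⁻¹² × 2.17×10⁻⁴ / 9.15×10⁻¹² = 9.86×10⁻⁴ m.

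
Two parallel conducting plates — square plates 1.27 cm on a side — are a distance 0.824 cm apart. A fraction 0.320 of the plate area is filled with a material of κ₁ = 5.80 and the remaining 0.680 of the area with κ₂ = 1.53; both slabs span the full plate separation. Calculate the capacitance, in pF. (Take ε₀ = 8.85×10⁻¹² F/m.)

C ≈ 0.502 pF

A = (1.27 cm)² = 1.61×10⁻⁴ m².
Side-by-side slabs ⇒ two capacitors in parallel, each spanning the full gap.
C₁ = κ₁ε₀A₁/d = 5.80 × 8.85×10⁻¹² × 5.16×10⁻⁵ / 8.24×10⁻³ = 3.22×10⁻¹³ F.
C₂ = κ₂ε₀A₂/d = 1.53 × 8.85×10⁻¹² × 1.10×10⁻⁴ / 8.24×10⁻³ = 1.80×10⁻¹³ F.
C = C₁ + C₂ = 5.02×10⁻¹³ F.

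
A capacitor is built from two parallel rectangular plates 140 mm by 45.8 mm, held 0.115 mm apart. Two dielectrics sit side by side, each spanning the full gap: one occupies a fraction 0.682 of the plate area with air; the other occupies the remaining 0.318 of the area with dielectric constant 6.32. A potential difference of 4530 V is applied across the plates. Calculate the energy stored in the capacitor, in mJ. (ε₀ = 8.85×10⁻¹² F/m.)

A = 140 × 45.8 mm² = 6.41×10⁻³ m².
Side-by-side slabs ⇒ two capacitors in parallel, each spanning the full gap.
C₁ = κ₁ε₀A₁/d = 1.00 × 8.85×10⁻¹² × 4.37×10⁻³ / 1.15×10⁻⁴ = 3.37×10⁻¹⁰ F.
C₂ = κ₂ε₀A₂/d = 6.32 × 8.85×10⁻¹² × 2.04×10⁻³ / 1.15×10⁻⁴ = 9.92×10⁻¹⁰ F.
C = C₁ + C₂ = 1.33×10⁻⁹ F.
U = ½CV² = ½ × 1.33×10⁻⁹ × (4530)² = 1.36×10⁻² J.

13.6 mJ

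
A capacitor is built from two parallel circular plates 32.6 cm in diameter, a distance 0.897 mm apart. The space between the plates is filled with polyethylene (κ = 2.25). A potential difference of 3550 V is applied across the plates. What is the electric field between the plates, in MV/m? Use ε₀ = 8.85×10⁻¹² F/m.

E ≈ 3.96 MV/m

E = V/d = 3550 / 8.97×10⁻⁴ = 3.96×10⁶ V/m.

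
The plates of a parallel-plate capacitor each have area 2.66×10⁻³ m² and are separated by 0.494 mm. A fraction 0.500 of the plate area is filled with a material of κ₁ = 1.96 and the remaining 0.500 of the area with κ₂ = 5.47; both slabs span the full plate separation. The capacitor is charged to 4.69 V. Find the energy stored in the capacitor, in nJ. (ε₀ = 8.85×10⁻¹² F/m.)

U ≈ 1.95 nJ

Side-by-side slabs ⇒ two capacitors in parallel, each spanning the full gap.
C₁ = κ₁ε₀A₁/d = 1.96 × 8.85×10⁻¹² × 1.33×10⁻³ / 4.94×10⁻⁴ = 4.67×10⁻¹¹ F.
C₂ = κ₂ε₀A₂/d = 5.47 × 8.85×10⁻¹² × 1.33×10⁻³ / 4.94×10⁻⁴ = 1.30×10⁻¹⁰ F.
C = C₁ + C₂ = 1.77×10⁻¹⁰ F.
U = ½CV² = ½ × 1.77×10⁻¹⁰ × (4.69)² = 1.95×10⁻⁹ J.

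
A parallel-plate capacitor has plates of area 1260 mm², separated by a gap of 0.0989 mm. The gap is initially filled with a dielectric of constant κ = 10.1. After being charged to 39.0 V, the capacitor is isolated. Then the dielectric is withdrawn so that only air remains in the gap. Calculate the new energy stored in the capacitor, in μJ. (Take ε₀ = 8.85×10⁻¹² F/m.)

A = 1260 mm² = 1.26×10⁻³ m².
Initially C₁ = κε₀A/d = 10.1 × 8.85×10⁻¹² × 1.26×10⁻³ / 9.89×10⁻⁵ = 1.14×10⁻⁹ F.
U₁ = 8.66×10⁻⁷ J.
Isolated ⇒ Q is held fixed. C₂ = 0.0990 C₁ and U = Q²/(2C), so U₂/U₁ = C₁/C₂ = 10.1.
U₂ = 10.1 × 8.66×10⁻⁷ = 8.75×10⁻⁶ J.

U ≈ 8.75 μJ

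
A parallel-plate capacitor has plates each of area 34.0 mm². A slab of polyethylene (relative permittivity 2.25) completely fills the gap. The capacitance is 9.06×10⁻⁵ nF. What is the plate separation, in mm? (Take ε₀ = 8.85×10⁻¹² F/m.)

d ≈ 7.47 mm

A = 34.0 mm² = 3.40×10⁻⁵ m².
d = κε₀A/C = 2.25 × 8.85×10⁻¹² × 3.40×10⁻⁵ / 9.06×10⁻¹⁴ = 7.47×10⁻³ m.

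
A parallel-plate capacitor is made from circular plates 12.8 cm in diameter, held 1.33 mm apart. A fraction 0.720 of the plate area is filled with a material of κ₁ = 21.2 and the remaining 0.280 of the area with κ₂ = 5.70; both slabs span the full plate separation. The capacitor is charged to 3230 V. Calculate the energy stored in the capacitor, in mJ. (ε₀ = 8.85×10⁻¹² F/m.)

7.53 mJ

A = π(12.8/2 cm)² = 1.29×10⁻² m².
Side-by-side slabs ⇒ two capacitors in parallel, each spanning the full gap.
C₁ = κ₁ε₀A₁/d = 21.2 × 8.85×10⁻¹² × 9.26×10⁻³ / 1.33×10⁻³ = 1.31×10⁻⁹ F.
C₂ = κ₂ε₀A₂/d = 5.70 × 8.85×10⁻¹² × 3.60×10⁻³ / 1.33×10⁻³ = 1.37×10⁻¹⁰ F.
C = C₁ + C₂ = 1.44×10⁻⁹ F.
U = ½CV² = ½ × 1.44×10⁻⁹ × (3230)² = 7.53×10⁻³ J.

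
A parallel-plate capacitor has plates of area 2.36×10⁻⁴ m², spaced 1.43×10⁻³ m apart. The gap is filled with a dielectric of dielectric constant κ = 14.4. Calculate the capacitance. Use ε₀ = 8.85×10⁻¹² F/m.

C ≈ 21.0 pF

C = κε₀A/d = 14.4 × 8.85×10⁻¹² × 2.36×10⁻⁴ / 1.43×10⁻³ = 2.10×10⁻¹¹ F.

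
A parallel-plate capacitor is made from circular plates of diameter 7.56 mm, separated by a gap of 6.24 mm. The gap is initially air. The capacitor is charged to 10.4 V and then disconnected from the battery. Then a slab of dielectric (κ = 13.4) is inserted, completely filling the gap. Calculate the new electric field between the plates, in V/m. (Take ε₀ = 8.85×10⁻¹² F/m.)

A = π(7.56/2 mm)² = 4.49×10⁻⁵ m².
Initially C₁ = ε₀A/d = 8.85×10⁻¹² × 4.49×10⁻⁵ / 6.24×10⁻³ = 6.37×10⁻¹⁴ F.
E₁ = 1.67×10³ V/m.
Isolated ⇒ Q is held fixed. V₂ = Q/C₂ = V₁/13.4; E = V/d, so E₂/E₁ = (V₂/V₁)(d₁/d₂) = 0.0746.
E₂ = 0.0746 × 1.67×10³ = 1.24×10² V/m.

E ≈ 124 V/m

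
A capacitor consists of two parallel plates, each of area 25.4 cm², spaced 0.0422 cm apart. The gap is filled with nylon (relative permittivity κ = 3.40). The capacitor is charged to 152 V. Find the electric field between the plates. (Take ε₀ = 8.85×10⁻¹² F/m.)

E = V/d = 152 / 4.22×10⁻⁴ = 3.60×10⁵ V/m.

E ≈ 360 kV/m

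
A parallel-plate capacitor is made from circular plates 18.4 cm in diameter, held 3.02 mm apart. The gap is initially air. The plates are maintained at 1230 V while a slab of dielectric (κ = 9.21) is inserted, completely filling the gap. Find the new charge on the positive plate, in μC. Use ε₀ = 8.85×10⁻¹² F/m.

A = π(18.4/2 cm)² = 2.66×10⁻² m².
Initially C₁ = ε₀A/d = 8.85×10⁻¹² × 2.66×10⁻² / 3.02×10⁻³ = 7.79×10⁻¹¹ F.
Q₁ = 9.58×10⁻⁸ C.
Battery connected ⇒ V is held fixed. C₂ = 9.21 C₁ and Q = CV, so Q₂/Q₁ = C₂/C₁ = 9.21.
Q₂ = 9.21 × 9.58×10⁻⁸ = 8.83×10⁻⁷ C.

0.883 μC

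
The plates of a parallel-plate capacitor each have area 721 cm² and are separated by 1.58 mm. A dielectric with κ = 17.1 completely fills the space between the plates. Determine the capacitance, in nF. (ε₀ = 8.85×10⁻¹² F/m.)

A = 721 cm² = 7.21×10⁻² m².
C = κε₀A/d = 17.1 × 8.85×10⁻¹² × 7.21×10⁻² / 1.58×10⁻³ = 6.91×10⁻⁹ F.

C ≈ 6.91 nF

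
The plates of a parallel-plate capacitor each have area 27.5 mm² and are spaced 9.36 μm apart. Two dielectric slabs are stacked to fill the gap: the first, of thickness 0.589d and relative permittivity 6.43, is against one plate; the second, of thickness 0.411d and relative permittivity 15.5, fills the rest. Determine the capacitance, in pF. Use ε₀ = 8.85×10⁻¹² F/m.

A = 27.5 mm² = 2.75×10⁻⁵ m².
Stacked slabs ⇒ two capacitors in series, each with the full plate area.
C₁ = κ₁ε₀A/d₁ = 6.43 × 8.85×10⁻¹² × 2.75×10⁻⁵ / 5.51×10⁻⁶ = 2.84×10⁻¹⁰ F.
C₂ = κ₂ε₀A/d₂ = 15.5 × 8.85×10⁻¹² × 2.75×10⁻⁵ / 3.85×10⁻⁶ = 9.81×10⁻¹⁰ F.
C = (1/C₁ + 1/C₂)⁻¹ = 2.20×10⁻¹⁰ F.

C ≈ 220 pF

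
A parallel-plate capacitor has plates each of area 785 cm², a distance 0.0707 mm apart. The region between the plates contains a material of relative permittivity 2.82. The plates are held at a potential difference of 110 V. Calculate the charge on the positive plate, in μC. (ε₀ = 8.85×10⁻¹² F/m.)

A = 785 cm² = 7.85×10⁻² m².
C = κε₀A/d = 2.82 × 8.85×10⁻¹² × 7.85×10⁻² / 7.07×10⁻⁵ = 2.77×10⁻⁸ F.
Q = CV = 2.77×10⁻⁸ × 110 = 3.05×10⁻⁶ C.

Q ≈ 3.05 μC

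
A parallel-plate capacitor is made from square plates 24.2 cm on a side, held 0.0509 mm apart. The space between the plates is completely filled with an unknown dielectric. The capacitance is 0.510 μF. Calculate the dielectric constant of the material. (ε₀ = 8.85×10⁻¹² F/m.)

A = (24.2 cm)² = 5.86×10⁻² m².
κ = Cd/(ε₀A) = 5.10×10⁻⁷ × 5.09×10⁻⁵ / (8.85×10⁻¹² × 5.86×10⁻²) = 50.1.

κ ≈ 50.1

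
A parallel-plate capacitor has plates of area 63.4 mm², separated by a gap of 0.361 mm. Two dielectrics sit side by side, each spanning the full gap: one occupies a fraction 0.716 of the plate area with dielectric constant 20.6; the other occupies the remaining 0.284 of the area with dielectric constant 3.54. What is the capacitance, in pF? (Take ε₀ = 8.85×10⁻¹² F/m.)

24.5 pF

A = 63.4 mm² = 6.34×10⁻⁵ m².
Side-by-side slabs ⇒ two capacitors in parallel, each spanning the full gap.
C₁ = κ₁ε₀A₁/d = 20.6 × 8.85×10⁻¹² × 4.54×10⁻⁵ / 3.61×10⁻⁴ = 2.29×10⁻¹¹ F.
C₂ = κ₂ε₀A₂/d = 3.54 × 8.85×10⁻¹² × 1.80×10⁻⁵ / 3.61×10⁻⁴ = 1.56×10⁻¹² F.
C = C₁ + C₂ = 2.45×10⁻¹¹ F.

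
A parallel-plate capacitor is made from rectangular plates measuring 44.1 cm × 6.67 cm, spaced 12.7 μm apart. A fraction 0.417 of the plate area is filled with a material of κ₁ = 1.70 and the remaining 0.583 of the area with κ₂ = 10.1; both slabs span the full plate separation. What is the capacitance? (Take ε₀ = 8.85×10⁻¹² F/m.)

A = 44.1 × 6.67 cm² = 2.94×10⁻² m².
Side-by-side slabs ⇒ two capacitors in parallel, each spanning the full gap.
C₁ = κ₁ε₀A₁/d = 1.70 × 8.85×10⁻¹² × 1.23×10⁻² / 1.27×10⁻⁵ = 1.45×10⁻⁸ F.
C₂ = κ₂ε₀A₂/d = 10.1 × 8.85×10⁻¹² × 1.71×10⁻² / 1.27×10⁻⁵ = 1.21×10⁻⁷ F.
C = C₁ + C₂ = 1.35×10⁻⁷ F.

135 nF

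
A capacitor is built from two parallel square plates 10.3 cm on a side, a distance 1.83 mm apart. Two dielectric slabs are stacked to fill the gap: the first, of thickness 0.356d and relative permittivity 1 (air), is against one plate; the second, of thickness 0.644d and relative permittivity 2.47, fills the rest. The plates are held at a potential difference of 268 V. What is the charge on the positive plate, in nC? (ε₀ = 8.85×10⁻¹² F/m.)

Q ≈ 22.3 nC

A = (10.3 cm)² = 1.06×10⁻² m².
Stacked slabs ⇒ two capacitors in series, each with the full plate area.
C₁ = κ₁ε₀A/d₁ = 1.00 × 8.85×10⁻¹² × 1.06×10⁻² / 6.51×10⁻⁴ = 1.44×10⁻¹⁰ F.
C₂ = κ₂ε₀A/d₂ = 2.47 × 8.85×10⁻¹² × 1.06×10⁻² / 1.18×10⁻³ = 1.97×10⁻¹⁰ F.
C = (1/C₁ + 1/C₂)⁻¹ = 8.32×10⁻¹¹ F.
Q = CV = 8.32×10⁻¹¹ × 268 = 2.23×10⁻⁸ C.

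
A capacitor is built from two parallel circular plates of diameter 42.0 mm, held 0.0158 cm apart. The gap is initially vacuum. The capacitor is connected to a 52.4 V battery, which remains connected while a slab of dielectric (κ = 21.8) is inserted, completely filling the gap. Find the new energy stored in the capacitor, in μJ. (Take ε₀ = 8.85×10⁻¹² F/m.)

A = π(42.0/2 mm)² = 1.39×10⁻³ m².
Initially C₁ = ε₀A/d = 8.85×10⁻¹² × 1.39×10⁻³ / 1.58×10⁻⁴ = 7.76×10⁻¹¹ F.
U₁ = 1.07×10⁻⁷ J.
Battery connected ⇒ V is held fixed. C₂ = 21.8 C₁ and U = ½CV², so U₂/U₁ = C₂/C₁ = 21.8.
U₂ = 21.8 × 1.07×10⁻⁷ = 2.32×10⁻⁶ J.

U ≈ 2.32 μJ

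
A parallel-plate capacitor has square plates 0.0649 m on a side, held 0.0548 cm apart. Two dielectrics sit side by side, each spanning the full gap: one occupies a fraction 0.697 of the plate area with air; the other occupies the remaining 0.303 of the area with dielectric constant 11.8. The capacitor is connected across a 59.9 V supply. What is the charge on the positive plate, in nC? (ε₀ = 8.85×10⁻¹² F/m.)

A = (0.0649 m)² = 4.21×10⁻³ m².
Side-by-side slabs ⇒ two capacitors in parallel, each spanning the full gap.
C₁ = κ₁ε₀A₁/d = 1.00 × 8.85×10⁻¹² × 2.94×10⁻³ / 5.48×10⁻⁴ = 4.74×10⁻¹¹ F.
C₂ = κ₂ε₀A₂/d = 11.8 × 8.85×10⁻¹² × 1.28×10⁻³ / 5.48×10⁻⁴ = 2.43×10⁻¹⁰ F.
C = C₁ + C₂ = 2.91×10⁻¹⁰ F.
Q = CV = 2.91×10⁻¹⁰ × 59.9 = 1.74×10⁻⁸ C.

17.4 nC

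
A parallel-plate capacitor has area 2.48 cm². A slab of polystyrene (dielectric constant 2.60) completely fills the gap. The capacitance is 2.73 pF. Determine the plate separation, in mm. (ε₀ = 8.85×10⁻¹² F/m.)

d ≈ 2.09 mm

A = 2.48 cm² = 2.48×10⁻⁴ m².
d = κε₀A/C = 2.60 × 8.85×10⁻¹² × 2.48×10⁻⁴ / 2.73×10⁻¹² = 2.09×10⁻³ m.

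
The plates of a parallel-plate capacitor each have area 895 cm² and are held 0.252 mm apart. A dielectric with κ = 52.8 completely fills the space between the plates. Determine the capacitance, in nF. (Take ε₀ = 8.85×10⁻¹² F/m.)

A = 895 cm² = 8.95×10⁻² m².
C = κε₀A/d = 52.8 × 8.85×10⁻¹² × 8.95×10⁻² / 2.52×10⁻⁴ = 1.66×10⁻⁷ F.

166 nF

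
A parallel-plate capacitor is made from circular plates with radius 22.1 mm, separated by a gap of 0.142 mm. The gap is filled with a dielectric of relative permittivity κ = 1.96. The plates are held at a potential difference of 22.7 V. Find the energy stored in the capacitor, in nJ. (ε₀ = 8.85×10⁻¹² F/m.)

U ≈ 48.3 nJ

A = π(22.1 mm)² = 1.53×10⁻³ m².
C = κε₀A/d = 1.96 × 8.85×10⁻¹² × 1.53×10⁻³ / 1.42×10⁻⁴ = 1.87×10⁻¹⁰ F.
U = ½CV² = ½ × 1.87×10⁻¹⁰ × (22.7)² = 4.83×10⁻⁸ J.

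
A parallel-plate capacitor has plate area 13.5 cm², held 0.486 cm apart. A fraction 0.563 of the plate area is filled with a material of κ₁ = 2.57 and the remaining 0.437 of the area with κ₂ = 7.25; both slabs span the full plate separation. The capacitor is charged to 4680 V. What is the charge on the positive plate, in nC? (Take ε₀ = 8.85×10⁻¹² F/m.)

A = 13.5 cm² = 1.35×10⁻³ m².
Side-by-side slabs ⇒ two capacitors in parallel, each spanning the full gap.
C₁ = κ₁ε₀A₁/d = 2.57 × 8.85×10⁻¹² × 7.60×10⁻⁴ / 4.86×10⁻³ = 3.56×10⁻¹² F.
C₂ = κ₂ε₀A₂/d = 7.25 × 8.85×10⁻¹² × 5.90×10⁻⁴ / 4.86×10⁻³ = 7.79×10⁻¹² F.
C = C₁ + C₂ = 1.13×10⁻¹¹ F.
Q = CV = 1.13×10⁻¹¹ × 4680 = 5.31×10⁻⁸ C.

53.1 nC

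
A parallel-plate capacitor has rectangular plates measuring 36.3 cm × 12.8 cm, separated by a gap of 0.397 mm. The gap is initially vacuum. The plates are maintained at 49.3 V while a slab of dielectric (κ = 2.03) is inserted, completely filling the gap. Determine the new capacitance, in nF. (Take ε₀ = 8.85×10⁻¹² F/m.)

C ≈ 2.10 nF

A = 36.3 × 12.8 cm² = 4.65×10⁻² m².
Initially C₁ = ε₀A/d = 8.85×10⁻¹² × 4.65×10⁻² / 3.97×10⁻⁴ = 1.04×10⁻⁹ F.
C = κε₀A/d scales with κ, so C₂/C₁ = κ = 2.03.
C₂ = 2.03 × 1.04×10⁻⁹ = 2.10×10⁻⁹ F.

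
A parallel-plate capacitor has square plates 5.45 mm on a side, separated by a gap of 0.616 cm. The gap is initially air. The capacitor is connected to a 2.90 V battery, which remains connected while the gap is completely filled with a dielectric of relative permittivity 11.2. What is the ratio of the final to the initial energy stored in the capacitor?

U₂/U₁ ≈ 11.2

Battery connected ⇒ V is held fixed.
C₂ = 11.2 C₁ and U = ½CV², so U₂/U₁ = C₂/C₁ = 11.2.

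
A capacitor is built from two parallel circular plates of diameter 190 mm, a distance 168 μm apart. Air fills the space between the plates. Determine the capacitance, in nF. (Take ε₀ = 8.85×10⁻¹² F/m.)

C ≈ 1.49 nF

A = π(190/2 mm)² = 2.84×10⁻² m².
C = ε₀A/d = 8.85×10⁻¹² × 2.84×10⁻² / 1.68×10⁻⁴ = 1.49×10⁻⁹ F.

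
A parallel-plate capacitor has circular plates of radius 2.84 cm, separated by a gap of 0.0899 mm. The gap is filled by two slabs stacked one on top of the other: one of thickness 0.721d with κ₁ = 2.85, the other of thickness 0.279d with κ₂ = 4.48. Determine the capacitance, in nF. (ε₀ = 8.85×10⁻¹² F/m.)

C ≈ 0.791 nF

A = π(2.84 cm)² = 2.53×10⁻³ m².
Stacked slabs ⇒ two capacitors in series, each with the full plate area.
C₁ = κ₁ε₀A/d₁ = 2.85 × 8.85×10⁻¹² × 2.53×10⁻³ / 6.48×10⁻⁵ = 9.86×10⁻¹⁰ F.
C₂ = κ₂ε₀A/d₂ = 4.48 × 8.85×10⁻¹² × 2.53×10⁻³ / 2.51×10⁻⁵ = 4.01×10⁻⁹ F.
C = (1/C₁ + 1/C₂)⁻¹ = 7.91×10⁻¹⁰ F.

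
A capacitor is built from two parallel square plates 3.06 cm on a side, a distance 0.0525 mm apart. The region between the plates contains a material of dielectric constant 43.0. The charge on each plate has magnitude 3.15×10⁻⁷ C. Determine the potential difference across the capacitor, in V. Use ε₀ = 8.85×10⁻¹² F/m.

A = (3.06 cm)² = 9.36×10⁻⁴ m².
C = κε₀A/d = 43.0 × 8.85×10⁻¹² × 9.36×10⁻⁴ / 5.25×10⁻⁵ = 6.79×10⁻⁹ F.
V = Q/C = 3.15×10⁻⁷ / 6.79×10⁻⁹ = 46.4 V.

46.4 V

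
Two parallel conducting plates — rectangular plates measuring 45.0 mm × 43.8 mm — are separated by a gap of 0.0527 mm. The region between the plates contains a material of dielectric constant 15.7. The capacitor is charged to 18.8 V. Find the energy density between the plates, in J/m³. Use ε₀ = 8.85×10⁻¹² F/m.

8.84 J/m³

E = V/d = 18.8 / 5.27×10⁻⁵ = 3.57×10⁵ V/m.
u = ½κε₀E² = ½ × 15.7 × 8.85×10⁻¹² × (3.57×10⁵)² = 8.84 J/m³.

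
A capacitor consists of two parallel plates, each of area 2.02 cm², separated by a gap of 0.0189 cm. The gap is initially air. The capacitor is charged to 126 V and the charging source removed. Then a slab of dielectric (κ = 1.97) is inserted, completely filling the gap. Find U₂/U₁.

0.508

Isolated ⇒ Q is held fixed.
C₂ = 1.97 C₁ and U = Q²/(2C), so U₂/U₁ = C₁/C₂ = 0.508.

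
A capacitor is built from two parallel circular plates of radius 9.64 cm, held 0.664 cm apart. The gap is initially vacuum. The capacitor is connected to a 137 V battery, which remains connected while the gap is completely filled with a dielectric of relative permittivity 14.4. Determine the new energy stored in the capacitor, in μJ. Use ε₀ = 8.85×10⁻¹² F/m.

A = π(9.64 cm)² = 2.92×10⁻² m².
Initially C₁ = ε₀A/d = 8.85×10⁻¹² × 2.92×10⁻² / 6.64×10⁻³ = 3.89×10⁻¹¹ F.
U₁ = 3.65×10⁻⁷ J.
Battery connected ⇒ V is held fixed. C₂ = 14.4 C₁ and U = ½CV², so U₂/U₁ = C₂/C₁ = 14.4.
U₂ = 14.4 × 3.65×10⁻⁷ = 5.26×10⁻⁶ J.

5.26 μJ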